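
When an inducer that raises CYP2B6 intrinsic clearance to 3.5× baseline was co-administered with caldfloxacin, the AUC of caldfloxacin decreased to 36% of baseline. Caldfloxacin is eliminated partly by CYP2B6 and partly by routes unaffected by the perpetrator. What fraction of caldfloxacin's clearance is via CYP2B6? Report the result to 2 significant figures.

CL'/CL = 1 / 0.360 = 2.778
3.5·fm + (1 − fm) = 2.778
fm = (2.778 − 1) / (3.5 − 1) = 0.71

0.71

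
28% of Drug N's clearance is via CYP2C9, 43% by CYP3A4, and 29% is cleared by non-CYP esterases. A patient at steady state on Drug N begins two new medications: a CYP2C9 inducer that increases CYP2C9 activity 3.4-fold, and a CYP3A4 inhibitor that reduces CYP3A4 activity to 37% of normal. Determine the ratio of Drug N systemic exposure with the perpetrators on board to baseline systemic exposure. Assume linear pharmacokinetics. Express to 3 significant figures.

0.714

The CYP2C9 pathway (28% of clearance) increases to 3.4× activity: 0.28 × 3.4 = 0.952.
The CYP3A4 pathway (43% of clearance) falls to 0.37× activity: 0.43 × 0.37 = 0.1591.
The remaining 29% of clearance is unaffected.
CL_new/CL_old = 0.952 + 0.1591 + 0.29 = 1.4011.
Systemic exposure ∝ 1/CL: fold-change = 1 / 1.4011 = 0.714.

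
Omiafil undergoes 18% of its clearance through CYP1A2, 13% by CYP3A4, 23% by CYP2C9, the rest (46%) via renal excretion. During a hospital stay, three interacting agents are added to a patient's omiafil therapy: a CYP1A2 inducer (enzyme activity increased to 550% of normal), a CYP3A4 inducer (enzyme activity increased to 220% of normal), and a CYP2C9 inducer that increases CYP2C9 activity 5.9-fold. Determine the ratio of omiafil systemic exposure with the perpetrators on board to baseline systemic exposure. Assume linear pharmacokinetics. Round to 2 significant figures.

0.32

CYP1A2: 0.18 × 5.5 = 0.99
CYP3A4: 0.13 × 2.2 = 0.286
CYP2C9: 0.23 × 5.9 = 1.357
Other: 0.46 (unchanged)
CL_new/CL_old = 0.99 + 0.286 + 1.357 + 0.46 = 3.093.
Because systemic exposure varies inversely with clearance, the combined effect is 1 / 3.093 = 0.32.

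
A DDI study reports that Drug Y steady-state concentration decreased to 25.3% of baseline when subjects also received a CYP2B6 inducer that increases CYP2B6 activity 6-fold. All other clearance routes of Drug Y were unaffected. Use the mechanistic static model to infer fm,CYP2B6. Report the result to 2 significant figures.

0.59

Let x = fm,CYP2B6. Because steady-state concentration ∝ 1/CL, relative clearance rose to 1/0.253 = 3.953.
Only the CYP2B6 route changed, so 3.953 = x·6 + (1 − x), giving x = 0.59.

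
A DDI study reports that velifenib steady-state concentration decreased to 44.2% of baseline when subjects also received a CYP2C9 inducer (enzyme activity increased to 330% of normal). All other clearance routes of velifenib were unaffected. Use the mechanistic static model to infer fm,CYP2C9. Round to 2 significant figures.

CL'/CL = 1 / 0.442 = 2.262
3.3·fm + (1 − fm) = 2.262
fm = (2.262 − 1) / (3.3 − 1) = 0.55

0.55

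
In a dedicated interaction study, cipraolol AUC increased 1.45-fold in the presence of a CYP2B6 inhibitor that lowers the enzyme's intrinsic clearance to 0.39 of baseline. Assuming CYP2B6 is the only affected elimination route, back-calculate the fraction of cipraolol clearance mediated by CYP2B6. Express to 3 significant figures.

CL'/CL = 1 / 1.45 = 0.6897
0.39·fm + (1 − fm) = 0.6897
fm = (0.6897 − 1) / (0.39 − 1) = 0.509

0.509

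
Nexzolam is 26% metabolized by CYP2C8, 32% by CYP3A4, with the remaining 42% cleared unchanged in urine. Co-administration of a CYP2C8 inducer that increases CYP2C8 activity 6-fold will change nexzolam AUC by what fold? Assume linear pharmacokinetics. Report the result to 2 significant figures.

The CYP2C8 pathway (26% of clearance) is boosted to 6× activity: 0.26 × 6 = 1.56.
CYP3A4 (32%) and the residual 42% are unaffected.
New clearance relative to baseline: 1.56 + 0.32 + 0.42 = 2.3.
AUC is inversely proportional to clearance, so the fold-change is 1 / 2.3 = 0.43.

0.43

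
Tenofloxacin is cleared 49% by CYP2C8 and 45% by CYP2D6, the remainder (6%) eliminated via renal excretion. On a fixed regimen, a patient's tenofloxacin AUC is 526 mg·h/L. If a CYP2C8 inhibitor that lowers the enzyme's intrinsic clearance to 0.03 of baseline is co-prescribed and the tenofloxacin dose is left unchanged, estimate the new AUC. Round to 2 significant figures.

1.0 × 10³ mg·h/L

The CYP2C8 pathway (49% of clearance) falls to 0.03× activity: 0.49 × 0.03 = 0.0147.
CYP2D6 (45%) and the residual 6% are unaffected.
Relative clearance = 0.0147 + 0.45 + 0.06 = 0.5247.
With dosing unchanged, AUC scales as 1/CL: 526 / 0.5247 = 1.0 × 10³ mg·h/L.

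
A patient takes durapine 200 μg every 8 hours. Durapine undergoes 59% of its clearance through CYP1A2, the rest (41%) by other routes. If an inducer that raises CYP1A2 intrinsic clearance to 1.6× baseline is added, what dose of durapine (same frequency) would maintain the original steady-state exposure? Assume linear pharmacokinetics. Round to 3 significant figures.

271 μg

The CYP1A2 pathway (59% of clearance) increases to 1.6× activity: 0.59 × 1.6 = 0.944.
Non-CYP routes (41%) are unchanged.
New clearance relative to baseline: 0.944 + 0.41 = 1.354.
To maintain the same steady-state level, dose must scale with clearance: new dose = 200 × 1.354 = 271 μg.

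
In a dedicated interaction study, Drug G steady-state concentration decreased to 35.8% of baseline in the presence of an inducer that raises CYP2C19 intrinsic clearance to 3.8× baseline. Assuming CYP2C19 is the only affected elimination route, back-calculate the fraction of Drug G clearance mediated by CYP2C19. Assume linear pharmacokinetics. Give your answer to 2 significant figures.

0.64

CL'/CL = 1 / 0.358 = 2.793
3.8·fm + (1 − fm) = 2.793
fm = (2.793 − 1) / (3.8 − 1) = 0.64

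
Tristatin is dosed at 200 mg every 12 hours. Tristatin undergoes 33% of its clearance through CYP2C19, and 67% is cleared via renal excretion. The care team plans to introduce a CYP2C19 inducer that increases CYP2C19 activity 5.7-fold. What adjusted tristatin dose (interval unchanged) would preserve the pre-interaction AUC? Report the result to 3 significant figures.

The CYP2C19 pathway (33% of clearance) rises to 5.7× activity: 0.33 × 5.7 = 1.881.
Non-CYP routes (67%) are unchanged.
Relative clearance = 1.881 + 0.67 = 2.551.
To maintain the same steady-state level, dose must scale with clearance: new dose = 200 × 2.551 = 510 mg.

510 mg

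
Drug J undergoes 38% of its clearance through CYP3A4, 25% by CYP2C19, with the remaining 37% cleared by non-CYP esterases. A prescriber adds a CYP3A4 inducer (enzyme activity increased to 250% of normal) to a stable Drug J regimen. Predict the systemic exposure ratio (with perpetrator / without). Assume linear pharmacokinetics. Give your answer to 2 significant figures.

The CYP3A4 pathway (38% of clearance) rises to 2.5× activity: 0.38 × 2.5 = 0.95.
CYP2C19 (25%) and the residual 37% are unaffected.
CL_new/CL_old = 0.95 + 0.25 + 0.37 = 1.57.
Since systemic exposure ∝ 1/CL, the ratio is 1 / 1.57 = 0.64.

0.64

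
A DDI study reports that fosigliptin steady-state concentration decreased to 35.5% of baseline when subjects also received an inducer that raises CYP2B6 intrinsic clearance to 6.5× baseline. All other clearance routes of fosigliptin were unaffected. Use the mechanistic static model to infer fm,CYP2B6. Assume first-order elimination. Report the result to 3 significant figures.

Call the CYP2B6 fraction fm. After the interaction, CL_new/CL_old = fm × 6.5 + (1 − fm).
Steady-state concentration ratio = 1 / (new CL fraction), so new CL fraction = 1 / 0.355 = 2.817.
fm × 6.5 + 1 − fm = 2.817  ⇒  fm × (6.5 − 1) = 1.817  ⇒  fm = 0.330.

0.330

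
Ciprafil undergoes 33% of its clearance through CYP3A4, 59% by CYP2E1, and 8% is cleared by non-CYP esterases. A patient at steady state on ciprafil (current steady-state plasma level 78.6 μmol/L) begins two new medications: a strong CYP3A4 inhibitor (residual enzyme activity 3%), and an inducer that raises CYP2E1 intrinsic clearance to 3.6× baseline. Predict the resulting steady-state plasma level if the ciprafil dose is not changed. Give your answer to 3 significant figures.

35.5 μmol/L

The CYP3A4 pathway (33% of clearance) falls to 0.03× activity: 0.33 × 0.03 = 0.0099.
The CYP2E1 pathway (59% of clearance) rises to 3.6× activity: 0.59 × 3.6 = 2.124.
The remaining 8% of clearance is unaffected.
Relative clearance = 0.0099 + 2.124 + 0.08 = 2.2139.
New steady-state plasma level = 78.6 / 2.2139 = 35.5 μmol/L (concentration scales inversely with clearance).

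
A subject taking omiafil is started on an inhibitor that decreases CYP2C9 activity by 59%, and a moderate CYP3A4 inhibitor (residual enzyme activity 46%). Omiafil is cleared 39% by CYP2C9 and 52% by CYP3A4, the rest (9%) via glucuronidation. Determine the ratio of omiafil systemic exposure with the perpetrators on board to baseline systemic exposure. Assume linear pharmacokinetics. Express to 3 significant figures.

The CYP2C9 pathway (39% of clearance) is reduced to 0.41× activity: 0.39 × 0.41 = 0.1599.
The CYP3A4 pathway (52% of clearance) drops to 0.46× activity: 0.52 × 0.46 = 0.2392.
Non-CYP routes (9%) are unchanged.
New clearance relative to baseline: 0.1599 + 0.2392 + 0.09 = 0.4891.
Systemic exposure ∝ 1/CL: fold-change = 1 / 0.4891 = 2.04.

2.04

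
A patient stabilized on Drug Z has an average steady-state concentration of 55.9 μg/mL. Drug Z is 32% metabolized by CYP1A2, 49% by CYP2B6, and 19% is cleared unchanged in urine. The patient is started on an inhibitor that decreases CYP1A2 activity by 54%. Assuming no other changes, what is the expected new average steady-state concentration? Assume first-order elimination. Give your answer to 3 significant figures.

The CYP1A2 pathway (32% of clearance) is reduced to 0.46× activity: 0.32 × 0.46 = 0.1472.
CYP2B6 (49%) and the residual 19% are unaffected.
CL_new/CL_old = 0.1472 + 0.49 + 0.19 = 0.8272.
New average steady-state concentration = baseline ÷ relative clearance = 55.9 / 0.8272 = 67.6 μg/mL.

67.6 μg/mL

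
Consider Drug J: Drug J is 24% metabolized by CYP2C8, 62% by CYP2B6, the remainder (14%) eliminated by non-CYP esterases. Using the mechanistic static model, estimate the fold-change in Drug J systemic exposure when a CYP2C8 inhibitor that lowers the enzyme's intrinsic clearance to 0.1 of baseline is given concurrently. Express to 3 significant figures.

1.28

CYP2C8: 0.24 × 0.1 = 0.024
CYP2B6: 0.62 (unchanged)
Other: 0.14 (unchanged)
CL_new/CL_old = 0.024 + 0.62 + 0.14 = 0.784.
Systemic exposure ratio = CL_old/CL_new = 1 / 0.784 = 1.28.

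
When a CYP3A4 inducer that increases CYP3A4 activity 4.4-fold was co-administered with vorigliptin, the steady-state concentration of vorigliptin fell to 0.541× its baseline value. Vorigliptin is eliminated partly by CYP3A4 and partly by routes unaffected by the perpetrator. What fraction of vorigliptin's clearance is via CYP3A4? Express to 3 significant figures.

Write x for the fraction cleared via CYP3A4. The observed steady-state concentration change means clearance rose to 1/0.541 = 1.848 of baseline.
Only the CYP3A4 route changed, so 1.848 = x·4.4 + (1 − x), giving x = 0.250.

0.250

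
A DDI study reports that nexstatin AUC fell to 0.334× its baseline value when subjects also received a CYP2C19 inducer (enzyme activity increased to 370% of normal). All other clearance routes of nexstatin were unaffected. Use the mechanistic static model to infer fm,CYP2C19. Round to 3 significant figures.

Write x for the fraction cleared via CYP2C19. The observed AUC change means clearance rose to 1/0.334 = 2.994 of baseline.
Only the CYP2C19 route changed, so 2.994 = x·3.7 + (1 − x), giving x = 0.739.

0.739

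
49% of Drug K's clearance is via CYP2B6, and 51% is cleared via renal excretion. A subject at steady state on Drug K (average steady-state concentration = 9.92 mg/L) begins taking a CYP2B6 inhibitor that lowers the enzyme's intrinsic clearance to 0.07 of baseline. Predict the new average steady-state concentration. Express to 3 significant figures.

18.2 mg/L

CYP2B6: 0.49 × 0.07 = 0.0343
Other: 0.51 (unchanged)
CL_new/CL_old = 0.0343 + 0.51 = 0.5443.
With dosing unchanged, average steady-state concentration scales as 1/CL: 9.92 / 0.5443 = 18.2 mg/L.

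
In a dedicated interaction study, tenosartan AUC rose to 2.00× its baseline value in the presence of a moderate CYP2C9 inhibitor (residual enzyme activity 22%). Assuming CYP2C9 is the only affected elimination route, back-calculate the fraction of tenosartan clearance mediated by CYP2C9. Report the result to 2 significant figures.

0.64

Call the CYP2C9 fraction fm. After the interaction, CL_new/CL_old = fm × 0.22 + (1 − fm).
AUC ratio = 1 / (new CL fraction), so new CL fraction = 1 / 2.00 = 0.5.
fm × 0.22 + 1 − fm = 0.5  ⇒  fm × (0.22 − 1) = −0.5  ⇒  fm = 0.64.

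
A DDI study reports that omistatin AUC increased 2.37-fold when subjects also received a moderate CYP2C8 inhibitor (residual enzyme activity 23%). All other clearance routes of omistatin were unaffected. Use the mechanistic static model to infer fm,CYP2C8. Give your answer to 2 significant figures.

0.75

Let fm be the CYP2C8 fraction. New clearance relative to baseline = fm × 0.23 + (1 − fm).
AUC ratio = 1 / (new CL fraction), so new CL fraction = 1 / 2.37 = 0.4219.
fm × 0.23 + 1 − fm = 0.4219  ⇒  fm × (0.23 − 1) = −0.5781  ⇒  fm = 0.75.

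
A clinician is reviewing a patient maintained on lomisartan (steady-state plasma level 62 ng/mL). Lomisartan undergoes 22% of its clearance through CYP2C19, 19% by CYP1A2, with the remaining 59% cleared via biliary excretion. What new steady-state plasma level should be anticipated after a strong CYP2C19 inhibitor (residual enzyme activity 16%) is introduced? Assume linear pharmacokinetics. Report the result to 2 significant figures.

The CYP2C19 pathway (22% of clearance) is reduced to 0.16× activity: 0.22 × 0.16 = 0.0352.
CYP1A2 (19%) and the residual 59% are unaffected.
CL_new/CL_old = 0.0352 + 0.19 + 0.59 = 0.8152.
With dosing unchanged, steady-state plasma level scales as 1/CL: 62 / 0.8152 = 76 ng/mL.

76 ng/mL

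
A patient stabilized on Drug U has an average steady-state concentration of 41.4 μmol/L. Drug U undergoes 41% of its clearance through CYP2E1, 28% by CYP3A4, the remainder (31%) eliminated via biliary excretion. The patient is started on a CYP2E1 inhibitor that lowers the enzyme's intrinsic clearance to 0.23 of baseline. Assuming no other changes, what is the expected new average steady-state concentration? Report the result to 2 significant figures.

The CYP2E1 pathway (41% of clearance) is reduced to 0.23× activity: 0.41 × 0.23 = 0.0943.
CYP3A4 (28%) and the residual 31% are unaffected.
Relative clearance = 0.0943 + 0.28 + 0.31 = 0.6843.
With dosing unchanged, average steady-state concentration scales as 1/CL: 41.4 / 0.6843 = 60 μmol/L.

60 μmol/L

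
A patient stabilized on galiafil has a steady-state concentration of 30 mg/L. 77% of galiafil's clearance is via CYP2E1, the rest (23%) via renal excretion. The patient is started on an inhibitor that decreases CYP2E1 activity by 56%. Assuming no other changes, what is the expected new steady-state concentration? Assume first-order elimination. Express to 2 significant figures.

The CYP2E1 pathway (77% of clearance) drops to 0.44× activity: 0.77 × 0.44 = 0.3388.
Non-CYP routes (23%) are unchanged.
New clearance relative to baseline: 0.3388 + 0.23 = 0.5688.
With dosing unchanged, steady-state concentration scales as 1/CL: 30 / 0.5688 = 53 mg/L.

53 mg/L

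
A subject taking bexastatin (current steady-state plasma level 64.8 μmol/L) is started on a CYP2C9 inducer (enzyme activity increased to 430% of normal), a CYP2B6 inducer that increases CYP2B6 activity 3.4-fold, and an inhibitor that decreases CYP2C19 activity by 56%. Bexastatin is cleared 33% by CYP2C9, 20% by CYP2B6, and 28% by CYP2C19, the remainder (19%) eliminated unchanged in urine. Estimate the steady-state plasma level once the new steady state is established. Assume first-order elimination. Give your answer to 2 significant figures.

The CYP2C9 pathway (33% of clearance) rises to 4.3× activity: 0.33 × 4.3 = 1.419.
The CYP2B6 pathway (20% of clearance) rises to 3.4× activity: 0.2 × 3.4 = 0.68.
The CYP2C19 pathway (28% of clearance) is reduced to 0.44× activity: 0.28 × 0.44 = 0.1232.
The remaining 19% of clearance is unaffected.
CL_new/CL_old = 1.419 + 0.68 + 0.1232 + 0.19 = 2.4122.
Dividing the baseline by the relative clearance: 64.8 / 2.4122 = 27 μmol/L.

27 μmol/L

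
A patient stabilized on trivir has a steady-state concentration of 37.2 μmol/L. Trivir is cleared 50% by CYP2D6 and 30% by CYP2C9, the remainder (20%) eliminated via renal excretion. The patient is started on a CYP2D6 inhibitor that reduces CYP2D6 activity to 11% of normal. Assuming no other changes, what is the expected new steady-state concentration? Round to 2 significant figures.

CYP2D6: 0.5 × 0.11 = 0.055
CYP2C9: 0.3 (unchanged)
Other: 0.2 (unchanged)
CL_new/CL_old = 0.055 + 0.3 + 0.2 = 0.555.
Steady-state concentration ∝ 1/CL, so new value = 37.2 / 0.555 = 67 μmol/L.

67 μmol/L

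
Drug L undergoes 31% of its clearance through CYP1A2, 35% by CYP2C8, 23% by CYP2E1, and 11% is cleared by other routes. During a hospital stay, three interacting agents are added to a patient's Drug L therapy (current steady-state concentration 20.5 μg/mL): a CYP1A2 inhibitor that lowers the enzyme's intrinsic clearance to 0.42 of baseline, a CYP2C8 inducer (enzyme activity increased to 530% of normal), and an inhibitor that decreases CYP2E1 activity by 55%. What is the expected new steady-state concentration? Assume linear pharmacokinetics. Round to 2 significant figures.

The CYP1A2 pathway (31% of clearance) is reduced to 0.42× activity: 0.31 × 0.42 = 0.1302.
The CYP2C8 pathway (35% of clearance) is boosted to 5.3× activity: 0.35 × 5.3 = 1.855.
The CYP2E1 pathway (23% of clearance) drops to 0.45× activity: 0.23 × 0.45 = 0.1035.
Non-CYP routes (11%) are unchanged.
Relative clearance = 0.1302 + 1.855 + 0.1035 + 0.11 = 2.1987.
Steady-state concentration ∝ 1/CL: new value = 20.5 / 2.1987 = 9.3 μg/mL.

9.3 μg/mL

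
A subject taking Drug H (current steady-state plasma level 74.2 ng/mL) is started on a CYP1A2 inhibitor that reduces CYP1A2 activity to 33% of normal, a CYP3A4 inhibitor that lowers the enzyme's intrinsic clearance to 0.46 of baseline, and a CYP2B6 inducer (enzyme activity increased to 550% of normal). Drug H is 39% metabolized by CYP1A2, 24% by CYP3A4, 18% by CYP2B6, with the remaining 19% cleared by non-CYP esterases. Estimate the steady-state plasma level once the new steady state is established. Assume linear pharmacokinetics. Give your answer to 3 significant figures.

The CYP1A2 pathway (39% of clearance) drops to 0.33× activity: 0.39 × 0.33 = 0.1287.
The CYP3A4 pathway (24% of clearance) drops to 0.46× activity: 0.24 × 0.46 = 0.1104.
The CYP2B6 pathway (18% of clearance) rises to 5.5× activity: 0.18 × 5.5 = 0.99.
The remaining 19% of clearance is unaffected.
Relative clearance = 0.1287 + 0.1104 + 0.99 + 0.19 = 1.4191.
Steady-state plasma level ∝ 1/CL: new value = 74.2 / 1.4191 = 52.3 ng/mL.

52.3 ng/mL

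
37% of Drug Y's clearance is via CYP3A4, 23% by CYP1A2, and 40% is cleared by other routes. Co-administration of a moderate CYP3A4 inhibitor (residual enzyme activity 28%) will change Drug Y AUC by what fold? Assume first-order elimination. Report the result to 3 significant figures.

The CYP3A4 pathway (37% of clearance) drops to 0.28× activity: 0.37 × 0.28 = 0.1036.
CYP1A2 (23%) and the residual 40% are unaffected.
Relative clearance = 0.1036 + 0.23 + 0.4 = 0.7336.
AUC ratio = CL_old/CL_new = 1 / 0.7336 = 1.36.

1.36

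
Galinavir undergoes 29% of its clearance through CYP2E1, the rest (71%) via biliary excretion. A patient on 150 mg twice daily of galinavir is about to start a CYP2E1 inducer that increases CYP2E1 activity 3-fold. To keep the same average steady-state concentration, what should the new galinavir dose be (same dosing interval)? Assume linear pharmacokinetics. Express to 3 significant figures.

237 mg

The CYP2E1 pathway (29% of clearance) increases to 3× activity: 0.29 × 3 = 0.87.
Non-CYP routes (71%) are unchanged.
CL_new/CL_old = 0.87 + 0.71 = 1.58.
Exposure is unchanged when dose changes in proportion to clearance. New dose = 150 mg × 1.58 = 237 mg.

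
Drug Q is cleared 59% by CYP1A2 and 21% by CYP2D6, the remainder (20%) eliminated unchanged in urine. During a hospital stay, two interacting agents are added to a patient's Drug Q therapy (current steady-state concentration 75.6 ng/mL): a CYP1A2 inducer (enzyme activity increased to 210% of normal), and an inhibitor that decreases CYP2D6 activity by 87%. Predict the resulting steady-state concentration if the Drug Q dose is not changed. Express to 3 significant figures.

The CYP1A2 pathway (59% of clearance) rises to 2.1× activity: 0.59 × 2.1 = 1.239.
The CYP2D6 pathway (21% of clearance) falls to 0.13× activity: 0.21 × 0.13 = 0.0273.
The remaining 20% of clearance is unaffected.
New clearance relative to baseline: 1.239 + 0.0273 + 0.2 = 1.4663.
Steady-state concentration ∝ 1/CL: new value = 75.6 / 1.4663 = 51.6 ng/mL.

51.6 ng/mL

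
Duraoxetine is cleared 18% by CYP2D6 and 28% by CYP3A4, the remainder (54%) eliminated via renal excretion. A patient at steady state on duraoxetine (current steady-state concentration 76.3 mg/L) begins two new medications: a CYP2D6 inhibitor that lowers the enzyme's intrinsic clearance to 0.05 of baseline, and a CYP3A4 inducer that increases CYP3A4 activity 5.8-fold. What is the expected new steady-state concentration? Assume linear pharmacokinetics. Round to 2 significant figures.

The CYP2D6 pathway (18% of clearance) is reduced to 0.05× activity: 0.18 × 0.05 = 0.009.
The CYP3A4 pathway (28% of clearance) rises to 5.8× activity: 0.28 × 5.8 = 1.624.
Non-CYP routes (54%) are unchanged.
Relative clearance = 0.009 + 1.624 + 0.54 = 2.173.
New steady-state concentration = 76.3 / 2.173 = 35 mg/L (concentration scales inversely with clearance).

35 mg/L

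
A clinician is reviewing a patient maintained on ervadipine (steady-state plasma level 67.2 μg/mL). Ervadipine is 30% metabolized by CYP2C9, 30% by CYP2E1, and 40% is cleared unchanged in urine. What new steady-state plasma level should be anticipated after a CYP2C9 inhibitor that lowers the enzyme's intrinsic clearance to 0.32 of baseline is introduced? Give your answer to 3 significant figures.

The CYP2C9 pathway (30% of clearance) drops to 0.32× activity: 0.3 × 0.32 = 0.096.
CYP2E1 (30%) and the residual 40% are unaffected.
CL_new/CL_old = 0.096 + 0.3 + 0.4 = 0.796.
With dosing unchanged, steady-state plasma level scales as 1/CL: 67.2 / 0.796 = 84.4 μg/mL.

84.4 μg/mL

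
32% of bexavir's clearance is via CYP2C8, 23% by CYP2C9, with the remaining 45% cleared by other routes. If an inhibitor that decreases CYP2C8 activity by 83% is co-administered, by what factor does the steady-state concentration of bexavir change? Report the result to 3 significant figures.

1.36

CYP2C8: 0.32 × 0.17 = 0.0544
CYP2C9: 0.23 (unchanged)
Other: 0.45 (unchanged)
Relative clearance = 0.0544 + 0.23 + 0.45 = 0.7344.
Steady-state concentration ratio = CL_old/CL_new = 1 / 0.7344 = 1.36.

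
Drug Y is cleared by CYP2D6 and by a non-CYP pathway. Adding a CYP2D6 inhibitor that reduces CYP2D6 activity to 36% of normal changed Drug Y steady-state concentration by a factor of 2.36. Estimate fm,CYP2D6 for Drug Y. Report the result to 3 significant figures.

Let fm be the CYP2D6 fraction. New clearance relative to baseline = fm × 0.36 + (1 − fm).
Steady-state concentration ratio = 1 / (new CL fraction), so new CL fraction = 1 / 2.36 = 0.4237.
fm × 0.36 + 1 − fm = 0.4237  ⇒  fm × (0.36 − 1) = −0.5763  ⇒  fm = 0.900.

0.900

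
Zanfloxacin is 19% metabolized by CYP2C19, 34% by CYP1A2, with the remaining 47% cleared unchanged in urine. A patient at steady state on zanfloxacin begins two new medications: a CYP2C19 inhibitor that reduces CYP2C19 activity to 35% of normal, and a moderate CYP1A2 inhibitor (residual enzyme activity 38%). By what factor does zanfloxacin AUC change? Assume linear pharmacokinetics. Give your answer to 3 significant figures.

The CYP2C19 pathway (19% of clearance) is reduced to 0.35× activity: 0.19 × 0.35 = 0.0665.
The CYP1A2 pathway (34% of clearance) drops to 0.38× activity: 0.34 × 0.38 = 0.1292.
Non-CYP routes (47%) are unchanged.
New clearance relative to baseline: 0.0665 + 0.1292 + 0.47 = 0.6657.
Because AUC varies inversely with clearance, the combined effect is 1 / 0.6657 = 1.50.

1.50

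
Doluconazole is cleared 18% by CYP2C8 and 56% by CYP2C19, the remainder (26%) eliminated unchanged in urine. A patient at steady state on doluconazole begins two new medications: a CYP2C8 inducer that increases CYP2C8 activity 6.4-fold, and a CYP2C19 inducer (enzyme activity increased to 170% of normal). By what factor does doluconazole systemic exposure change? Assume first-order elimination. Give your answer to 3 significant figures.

The CYP2C8 pathway (18% of clearance) increases to 6.4× activity: 0.18 × 6.4 = 1.152.
The CYP2C19 pathway (56% of clearance) rises to 1.7× activity: 0.56 × 1.7 = 0.952.
The remaining 26% of clearance is unaffected.
CL_new/CL_old = 1.152 + 0.952 + 0.26 = 2.364.
Systemic exposure ∝ 1/CL: fold-change = 1 / 2.364 = 0.423.

0.423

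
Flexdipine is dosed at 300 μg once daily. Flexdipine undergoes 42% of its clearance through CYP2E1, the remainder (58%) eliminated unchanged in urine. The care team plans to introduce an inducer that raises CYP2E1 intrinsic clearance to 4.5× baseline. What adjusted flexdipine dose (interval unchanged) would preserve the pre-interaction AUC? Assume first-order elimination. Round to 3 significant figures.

741 μg

The CYP2E1 pathway (42% of clearance) increases to 4.5× activity: 0.42 × 4.5 = 1.89.
The remaining 58% of clearance is unaffected.
Relative clearance = 1.89 + 0.58 = 2.47.
To maintain the same steady-state level, dose must scale with clearance: new dose = 300 × 2.47 = 741 μg.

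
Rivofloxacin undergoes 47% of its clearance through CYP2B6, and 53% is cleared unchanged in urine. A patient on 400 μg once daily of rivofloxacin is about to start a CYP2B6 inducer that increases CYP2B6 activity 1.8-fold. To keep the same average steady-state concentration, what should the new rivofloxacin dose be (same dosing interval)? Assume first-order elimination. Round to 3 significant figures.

550 μg

The CYP2B6 pathway (47% of clearance) is boosted to 1.8× activity: 0.47 × 1.8 = 0.846.
The remaining 53% of clearance is unaffected.
Relative clearance = 0.846 + 0.53 = 1.376.
Css,avg = (dose rate)/CL, so holding Css fixed requires dose ∝ CL: 400 × 1.376 = 550 μg.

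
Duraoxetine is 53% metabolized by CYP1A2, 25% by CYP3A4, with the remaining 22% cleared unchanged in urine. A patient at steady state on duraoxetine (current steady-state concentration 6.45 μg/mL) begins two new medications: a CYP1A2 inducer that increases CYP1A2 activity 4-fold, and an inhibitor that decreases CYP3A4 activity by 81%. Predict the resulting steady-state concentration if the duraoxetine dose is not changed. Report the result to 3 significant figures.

2.70 μg/mL

The CYP1A2 pathway (53% of clearance) is boosted to 4× activity: 0.53 × 4 = 2.12.
The CYP3A4 pathway (25% of clearance) drops to 0.19× activity: 0.25 × 0.19 = 0.0475.
The remaining 22% of clearance is unaffected.
CL_new/CL_old = 2.12 + 0.0475 + 0.22 = 2.3875.
Dividing the baseline by the relative clearance: 6.45 / 2.3875 = 2.70 μg/mL.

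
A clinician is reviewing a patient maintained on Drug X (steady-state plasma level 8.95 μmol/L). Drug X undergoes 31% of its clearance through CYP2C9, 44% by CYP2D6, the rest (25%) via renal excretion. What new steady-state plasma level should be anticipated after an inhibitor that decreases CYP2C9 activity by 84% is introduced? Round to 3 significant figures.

12.1 μmol/L

CYP2C9: 0.31 × 0.16 = 0.0496
CYP2D6: 0.44 (unchanged)
Other: 0.25 (unchanged)
CL_new/CL_old = 0.0496 + 0.44 + 0.25 = 0.7396.
Steady-state plasma level ∝ 1/CL, so new value = 8.95 / 0.7396 = 12.1 μmol/L.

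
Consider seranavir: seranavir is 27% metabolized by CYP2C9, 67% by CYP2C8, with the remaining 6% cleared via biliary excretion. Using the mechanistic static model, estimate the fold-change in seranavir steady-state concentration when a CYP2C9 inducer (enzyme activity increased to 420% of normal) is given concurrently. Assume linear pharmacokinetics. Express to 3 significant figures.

0.536

The CYP2C9 pathway (27% of clearance) increases to 4.2× activity: 0.27 × 4.2 = 1.134.
CYP2C8 (67%) and the residual 6% are unaffected.
Relative clearance = 1.134 + 0.67 + 0.06 = 1.864.
Steady-state concentration ratio = CL_old/CL_new = 1 / 1.864 = 0.536.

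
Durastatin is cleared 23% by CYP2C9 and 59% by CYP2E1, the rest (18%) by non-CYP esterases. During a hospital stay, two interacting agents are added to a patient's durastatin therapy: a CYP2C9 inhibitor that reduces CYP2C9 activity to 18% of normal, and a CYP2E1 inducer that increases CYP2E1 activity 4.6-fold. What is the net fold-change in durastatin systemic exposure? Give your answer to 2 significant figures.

The CYP2C9 pathway (23% of clearance) falls to 0.18× activity: 0.23 × 0.18 = 0.0414.
The CYP2E1 pathway (59% of clearance) rises to 4.6× activity: 0.59 × 4.6 = 2.714.
The remaining 18% of clearance is unaffected.
Relative clearance = 0.0414 + 2.714 + 0.18 = 2.9354.
Net systemic exposure ratio = 1 / 2.9354 = 0.34.

0.34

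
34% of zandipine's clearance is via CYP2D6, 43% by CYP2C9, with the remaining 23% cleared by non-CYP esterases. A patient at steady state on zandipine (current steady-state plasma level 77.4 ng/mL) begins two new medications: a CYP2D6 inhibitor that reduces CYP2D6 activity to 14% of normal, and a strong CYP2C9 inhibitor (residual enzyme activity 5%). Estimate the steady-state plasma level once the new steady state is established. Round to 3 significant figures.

The CYP2D6 pathway (34% of clearance) is reduced to 0.14× activity: 0.34 × 0.14 = 0.0476.
The CYP2C9 pathway (43% of clearance) falls to 0.05× activity: 0.43 × 0.05 = 0.0215.
The remaining 23% of clearance is unaffected.
New clearance relative to baseline: 0.0476 + 0.0215 + 0.23 = 0.2991.
Dividing the baseline by the relative clearance: 77.4 / 0.2991 = 259 ng/mL.

259 ng/mL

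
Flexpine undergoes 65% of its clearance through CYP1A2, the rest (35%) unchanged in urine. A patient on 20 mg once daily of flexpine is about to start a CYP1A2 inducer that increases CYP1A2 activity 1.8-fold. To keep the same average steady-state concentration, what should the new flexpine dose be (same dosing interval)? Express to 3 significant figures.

CYP1A2: 0.65 × 1.8 = 1.17
Other: 0.35 (unchanged)
Relative clearance = 1.17 + 0.35 = 1.52.
Exposure is unchanged when dose changes in proportion to clearance. New dose = 20 mg × 1.52 = 30.4 mg.

30.4 mg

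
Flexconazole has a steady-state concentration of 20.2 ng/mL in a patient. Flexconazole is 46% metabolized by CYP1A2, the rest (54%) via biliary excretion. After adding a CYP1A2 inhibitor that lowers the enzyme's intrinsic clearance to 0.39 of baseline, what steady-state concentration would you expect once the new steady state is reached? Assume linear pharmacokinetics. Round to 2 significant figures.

CYP1A2: 0.46 × 0.39 = 0.1794
Other: 0.54 (unchanged)
New clearance relative to baseline: 0.1794 + 0.54 = 0.7194.
With dosing unchanged, steady-state concentration scales as 1/CL: 20.2 / 0.7194 = 28 ng/mL.

28 ng/mL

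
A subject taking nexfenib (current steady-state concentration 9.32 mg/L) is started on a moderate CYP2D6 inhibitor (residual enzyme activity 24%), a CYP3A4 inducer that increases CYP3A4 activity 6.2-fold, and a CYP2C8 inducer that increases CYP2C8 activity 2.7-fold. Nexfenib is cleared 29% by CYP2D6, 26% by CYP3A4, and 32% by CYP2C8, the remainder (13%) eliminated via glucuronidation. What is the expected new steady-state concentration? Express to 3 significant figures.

The CYP2D6 pathway (29% of clearance) is reduced to 0.24× activity: 0.29 × 0.24 = 0.0696.
The CYP3A4 pathway (26% of clearance) rises to 6.2× activity: 0.26 × 6.2 = 1.612.
The CYP2C8 pathway (32% of clearance) increases to 2.7× activity: 0.32 × 2.7 = 0.864.
Non-CYP routes (13%) are unchanged.
Relative clearance = 0.0696 + 1.612 + 0.864 + 0.13 = 2.6756.
New steady-state concentration = 9.32 / 2.6756 = 3.48 mg/L (concentration scales inversely with clearance).

3.48 mg/L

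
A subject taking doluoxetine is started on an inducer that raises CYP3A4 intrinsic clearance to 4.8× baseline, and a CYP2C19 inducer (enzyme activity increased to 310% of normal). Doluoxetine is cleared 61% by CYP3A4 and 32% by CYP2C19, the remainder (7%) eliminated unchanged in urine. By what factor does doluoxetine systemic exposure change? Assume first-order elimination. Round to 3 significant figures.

0.251

The CYP3A4 pathway (61% of clearance) rises to 4.8× activity: 0.61 × 4.8 = 2.928.
The CYP2C19 pathway (32% of clearance) is boosted to 3.1× activity: 0.32 × 3.1 = 0.992.
The remaining 7% of clearance is unaffected.
CL_new/CL_old = 2.928 + 0.992 + 0.07 = 3.99.
Net systemic exposure ratio = 1 / 3.99 = 0.251.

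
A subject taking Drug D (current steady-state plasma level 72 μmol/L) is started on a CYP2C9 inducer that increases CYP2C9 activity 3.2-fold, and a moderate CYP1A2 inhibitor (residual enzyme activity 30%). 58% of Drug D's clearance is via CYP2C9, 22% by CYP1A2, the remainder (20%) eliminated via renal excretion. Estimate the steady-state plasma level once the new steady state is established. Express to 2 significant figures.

The CYP2C9 pathway (58% of clearance) is boosted to 3.2× activity: 0.58 × 3.2 = 1.856.
The CYP1A2 pathway (22% of clearance) is reduced to 0.3× activity: 0.22 × 0.3 = 0.066.
The remaining 20% of clearance is unaffected.
New clearance relative to baseline: 1.856 + 0.066 + 0.2 = 2.122.
New steady-state plasma level = 72 / 2.122 = 34 μmol/L (concentration scales inversely with clearance).

34 μmol/L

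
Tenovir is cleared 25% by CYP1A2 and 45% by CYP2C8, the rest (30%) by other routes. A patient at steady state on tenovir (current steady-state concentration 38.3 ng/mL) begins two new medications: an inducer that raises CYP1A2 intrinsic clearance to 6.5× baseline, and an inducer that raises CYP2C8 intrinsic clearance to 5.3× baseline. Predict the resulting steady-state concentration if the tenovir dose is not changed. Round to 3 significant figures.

The CYP1A2 pathway (25% of clearance) is boosted to 6.5× activity: 0.25 × 6.5 = 1.625.
The CYP2C8 pathway (45% of clearance) rises to 5.3× activity: 0.45 × 5.3 = 2.385.
The remaining 30% of clearance is unaffected.
New clearance relative to baseline: 1.625 + 2.385 + 0.3 = 4.31.
Dividing the baseline by the relative clearance: 38.3 / 4.31 = 8.89 ng/mL.

8.89 ng/mL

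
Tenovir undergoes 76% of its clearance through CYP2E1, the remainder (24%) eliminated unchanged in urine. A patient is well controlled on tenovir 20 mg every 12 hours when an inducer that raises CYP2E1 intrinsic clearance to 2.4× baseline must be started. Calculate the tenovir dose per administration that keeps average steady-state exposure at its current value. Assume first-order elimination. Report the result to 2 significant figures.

The CYP2E1 pathway (76% of clearance) rises to 2.4× activity: 0.76 × 2.4 = 1.824.
Non-CYP routes (24%) are unchanged.
New clearance relative to baseline: 1.824 + 0.24 = 2.064.
Exposure is unchanged when dose changes in proportion to clearance. New dose = 20 mg × 2.064 = 41 mg.

41 mg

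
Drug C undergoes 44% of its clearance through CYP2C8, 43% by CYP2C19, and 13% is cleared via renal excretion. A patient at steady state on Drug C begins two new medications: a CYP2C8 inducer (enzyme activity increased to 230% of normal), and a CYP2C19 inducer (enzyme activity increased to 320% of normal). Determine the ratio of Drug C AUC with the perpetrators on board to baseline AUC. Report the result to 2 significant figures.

CYP2C8: 0.44 × 2.3 = 1.012
CYP2C19: 0.43 × 3.2 = 1.376
Other: 0.13 (unchanged)
CL_new/CL_old = 1.012 + 1.376 + 0.13 = 2.518.
Because AUC varies inversely with clearance, the combined effect is 1 / 2.518 = 0.40.

0.40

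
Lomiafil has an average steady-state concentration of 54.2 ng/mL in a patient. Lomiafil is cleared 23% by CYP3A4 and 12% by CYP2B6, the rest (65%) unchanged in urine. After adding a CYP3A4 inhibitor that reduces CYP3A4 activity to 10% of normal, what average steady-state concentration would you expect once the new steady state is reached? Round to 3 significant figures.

CYP3A4: 0.23 × 0.1 = 0.023
CYP2B6: 0.12 (unchanged)
Other: 0.65 (unchanged)
Relative clearance = 0.023 + 0.12 + 0.65 = 0.793.
New average steady-state concentration = baseline ÷ relative clearance = 54.2 / 0.793 = 68.3 ng/mL.

68.3 ng/mL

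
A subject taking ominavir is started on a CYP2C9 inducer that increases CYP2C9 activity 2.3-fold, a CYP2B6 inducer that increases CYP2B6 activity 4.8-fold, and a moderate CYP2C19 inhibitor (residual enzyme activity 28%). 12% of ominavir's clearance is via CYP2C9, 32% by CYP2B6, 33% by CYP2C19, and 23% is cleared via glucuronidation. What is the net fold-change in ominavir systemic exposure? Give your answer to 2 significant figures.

0.47

The CYP2C9 pathway (12% of clearance) increases to 2.3× activity: 0.12 × 2.3 = 0.276.
The CYP2B6 pathway (32% of clearance) is boosted to 4.8× activity: 0.32 × 4.8 = 1.536.
The CYP2C19 pathway (33% of clearance) falls to 0.28× activity: 0.33 × 0.28 = 0.0924.
The remaining 23% of clearance is unaffected.
New clearance relative to baseline: 0.276 + 1.536 + 0.0924 + 0.23 = 2.1344.
Because systemic exposure varies inversely with clearance, the combined effect is 1 / 2.1344 = 0.47.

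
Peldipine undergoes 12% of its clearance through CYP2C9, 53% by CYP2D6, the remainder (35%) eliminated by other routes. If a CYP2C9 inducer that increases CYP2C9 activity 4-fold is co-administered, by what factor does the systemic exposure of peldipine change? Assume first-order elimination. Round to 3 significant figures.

CYP2C9: 0.12 × 4 = 0.48
CYP2D6: 0.53 (unchanged)
Other: 0.35 (unchanged)
Relative clearance = 0.48 + 0.53 + 0.35 = 1.36.
Systemic exposure is inversely proportional to clearance, so the fold-change is 1 / 1.36 = 0.735.

0.735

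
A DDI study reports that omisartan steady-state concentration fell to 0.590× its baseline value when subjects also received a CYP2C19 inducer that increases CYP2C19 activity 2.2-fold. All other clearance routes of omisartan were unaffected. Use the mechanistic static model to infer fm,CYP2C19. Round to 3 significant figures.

0.579

Call the CYP2C19 fraction fm. After the interaction, CL_new/CL_old = fm × 2.2 + (1 − fm).
Steady-state concentration ratio = 1 / (new CL fraction), so new CL fraction = 1 / 0.590 = 1.695.
fm × 2.2 + 1 − fm = 1.695  ⇒  fm × (2.2 − 1) = 0.6949  ⇒  fm = 0.579.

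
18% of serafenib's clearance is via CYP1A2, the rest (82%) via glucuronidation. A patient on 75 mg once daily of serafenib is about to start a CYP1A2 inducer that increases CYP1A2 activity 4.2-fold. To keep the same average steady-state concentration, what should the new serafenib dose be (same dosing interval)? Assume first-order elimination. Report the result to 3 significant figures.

118 mg

CYP1A2: 0.18 × 4.2 = 0.756
Other: 0.82 (unchanged)
CL_new/CL_old = 0.756 + 0.82 = 1.576.
Exposure is unchanged when dose changes in proportion to clearance. New dose = 75 mg × 1.576 = 118 mg.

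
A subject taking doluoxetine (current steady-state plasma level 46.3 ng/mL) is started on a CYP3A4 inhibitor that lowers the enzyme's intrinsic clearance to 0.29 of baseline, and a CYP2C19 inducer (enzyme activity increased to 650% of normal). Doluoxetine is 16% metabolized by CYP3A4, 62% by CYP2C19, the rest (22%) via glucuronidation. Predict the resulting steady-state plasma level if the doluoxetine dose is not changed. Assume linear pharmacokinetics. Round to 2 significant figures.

11 ng/mL

The CYP3A4 pathway (16% of clearance) drops to 0.29× activity: 0.16 × 0.29 = 0.0464.
The CYP2C19 pathway (62% of clearance) is boosted to 6.5× activity: 0.62 × 6.5 = 4.03.
The remaining 22% of clearance is unaffected.
CL_new/CL_old = 0.0464 + 4.03 + 0.22 = 4.2964.
Dividing the baseline by the relative clearance: 46.3 / 4.2964 = 11 ng/mL.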